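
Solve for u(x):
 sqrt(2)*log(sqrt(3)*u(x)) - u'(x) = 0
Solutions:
 -sqrt(2)*Integral(1/(2*log(_y) + log(3)), (_y, u(x))) = C1 - x


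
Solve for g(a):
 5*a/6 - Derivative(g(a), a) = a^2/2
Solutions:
 g(a) = C1 - a^3/6 + 5*a^2/12


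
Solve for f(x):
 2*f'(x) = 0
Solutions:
 f(x) = C1


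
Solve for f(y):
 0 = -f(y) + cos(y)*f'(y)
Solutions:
 f(y) = C1*sqrt(sin(y) + 1)/sqrt(sin(y) - 1)


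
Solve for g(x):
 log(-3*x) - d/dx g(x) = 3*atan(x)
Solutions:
 g(x) = C1 + x*log(-x) - 3*x*atan(x) - x + x*log(3) + 3*log(x^2 + 1)/2


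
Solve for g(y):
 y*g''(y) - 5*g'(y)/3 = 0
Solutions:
 g(y) = C1 + C2*y^(8/3)


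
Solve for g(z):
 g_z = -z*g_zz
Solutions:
 g(z) = C1 + C2*log(z)


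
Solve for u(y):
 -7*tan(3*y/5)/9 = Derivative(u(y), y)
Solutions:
 u(y) = C1 + 35*log(cos(3*y/5))/27


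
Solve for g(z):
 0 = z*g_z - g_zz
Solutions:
 g(z) = C1 + C2*erfi(sqrt(2)*z/2)


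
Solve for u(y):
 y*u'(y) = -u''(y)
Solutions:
 u(y) = C1 + C2*erf(sqrt(2)*y/2)


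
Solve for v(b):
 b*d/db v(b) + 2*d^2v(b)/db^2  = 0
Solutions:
 v(b) = C1 + C2*erf(b/2)


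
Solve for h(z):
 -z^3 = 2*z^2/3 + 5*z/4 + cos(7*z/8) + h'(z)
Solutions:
 h(z) = C1 - z^4/4 - 2*z^3/9 - 5*z^2/8 - 8*sin(7*z/8)/7


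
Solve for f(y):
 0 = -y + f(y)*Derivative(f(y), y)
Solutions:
 f(y) = -sqrt(C1 + y^2)
 f(y) = sqrt(C1 + y^2)


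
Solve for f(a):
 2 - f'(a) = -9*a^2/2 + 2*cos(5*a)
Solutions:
 f(a) = C1 + 3*a^3/2 + 2*a - 2*sin(5*a)/5


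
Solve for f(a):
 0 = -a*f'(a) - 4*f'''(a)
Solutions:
 f(a) = C1 + Integral(C2*airyai(-2^(1/3)*a/2) + C3*airybi(-2^(1/3)*a/2), a)


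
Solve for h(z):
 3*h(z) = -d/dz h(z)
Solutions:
 h(z) = C1*exp(-3*z)


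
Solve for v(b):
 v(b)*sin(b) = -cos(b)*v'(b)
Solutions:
 v(b) = C1*cos(b)


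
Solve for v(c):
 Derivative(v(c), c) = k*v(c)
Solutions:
 v(c) = C1*exp(c*k)


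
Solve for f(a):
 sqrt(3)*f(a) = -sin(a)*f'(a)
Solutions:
 f(a) = C1*(cos(a) + 1)^(sqrt(3)/2)/(cos(a) - 1)^(sqrt(3)/2)


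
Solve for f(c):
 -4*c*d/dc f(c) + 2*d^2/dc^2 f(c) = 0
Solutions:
 f(c) = C1 + C2*erfi(c)


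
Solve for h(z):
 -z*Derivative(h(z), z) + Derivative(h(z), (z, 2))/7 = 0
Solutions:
 h(z) = C1 + C2*erfi(sqrt(14)*z/2)


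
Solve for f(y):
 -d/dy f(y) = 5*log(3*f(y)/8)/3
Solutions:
 -3*Integral(1/(-log(_y) - log(3) + 3*log(2)), (_y, f(y)))/5 = C1 - y


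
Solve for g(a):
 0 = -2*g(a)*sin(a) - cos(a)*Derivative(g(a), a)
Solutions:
 g(a) = C1*cos(a)^2


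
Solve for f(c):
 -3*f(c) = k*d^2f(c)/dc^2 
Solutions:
 f(c) = C1*exp(-sqrt(3)*c*sqrt(-1/k)) + C2*exp(sqrt(3)*c*sqrt(-1/k))


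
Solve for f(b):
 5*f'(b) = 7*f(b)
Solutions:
 f(b) = C1*exp(7*b/5)


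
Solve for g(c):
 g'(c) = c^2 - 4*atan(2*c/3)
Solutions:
 g(c) = C1 + c^3/3 - 4*c*atan(2*c/3) + 3*log(4*c^2 + 9)


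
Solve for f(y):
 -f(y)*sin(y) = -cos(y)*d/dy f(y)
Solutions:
 f(y) = C1/cos(y)


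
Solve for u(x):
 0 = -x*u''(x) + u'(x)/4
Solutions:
 u(x) = C1 + C2*x^(5/4)


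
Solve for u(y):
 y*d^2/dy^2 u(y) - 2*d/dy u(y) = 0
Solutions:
 u(y) = C1 + C2*y^3


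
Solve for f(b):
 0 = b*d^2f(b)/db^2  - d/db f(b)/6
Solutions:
 f(b) = C1 + C2*b^(7/6)


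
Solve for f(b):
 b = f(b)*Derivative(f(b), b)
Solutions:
 f(b) = -sqrt(C1 + b^2)
 f(b) = sqrt(C1 + b^2)


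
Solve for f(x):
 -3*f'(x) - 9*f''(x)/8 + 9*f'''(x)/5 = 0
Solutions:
 f(x) = C1 + C2*exp(x*(15 - sqrt(4065))/48) + C3*exp(x*(15 + sqrt(4065))/48)


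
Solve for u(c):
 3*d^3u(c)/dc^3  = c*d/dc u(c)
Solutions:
 u(c) = C1 + Integral(C2*airyai(3^(2/3)*c/3) + C3*airybi(3^(2/3)*c/3), c)


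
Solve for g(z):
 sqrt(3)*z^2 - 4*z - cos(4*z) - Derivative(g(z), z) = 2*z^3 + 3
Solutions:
 g(z) = C1 - z^4/2 + sqrt(3)*z^3/3 - 2*z^2 - 3*z - sin(4*z)/4


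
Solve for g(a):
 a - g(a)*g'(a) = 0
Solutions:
 g(a) = -sqrt(C1 + a^2)
 g(a) = sqrt(C1 + a^2)


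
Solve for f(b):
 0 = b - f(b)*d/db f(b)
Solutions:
 f(b) = -sqrt(C1 + b^2)
 f(b) = sqrt(C1 + b^2)


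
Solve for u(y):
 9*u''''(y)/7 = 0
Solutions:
 u(y) = C1 + C2*y + C3*y^2 + C4*y^3


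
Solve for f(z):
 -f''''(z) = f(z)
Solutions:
 f(z) = (C1*sin(sqrt(2)*z/2) + C2*cos(sqrt(2)*z/2))*exp(-sqrt(2)*z/2) + (C3*sin(sqrt(2)*z/2) + C4*cos(sqrt(2)*z/2))*exp(sqrt(2)*z/2)


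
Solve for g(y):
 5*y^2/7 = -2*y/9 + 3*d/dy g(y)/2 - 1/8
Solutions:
 g(y) = C1 + 10*y^3/63 + 2*y^2/27 + y/12


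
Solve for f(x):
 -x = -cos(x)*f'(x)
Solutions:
 f(x) = C1 + Integral(x/cos(x), x)


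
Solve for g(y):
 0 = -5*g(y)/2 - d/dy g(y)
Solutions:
 g(y) = C1*exp(-5*y/2)


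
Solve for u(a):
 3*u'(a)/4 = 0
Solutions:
 u(a) = C1


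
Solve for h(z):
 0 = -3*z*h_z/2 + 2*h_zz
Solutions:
 h(z) = C1 + C2*erfi(sqrt(6)*z/4)


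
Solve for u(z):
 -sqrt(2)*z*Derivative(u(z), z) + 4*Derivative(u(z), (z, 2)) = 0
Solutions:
 u(z) = C1 + C2*erfi(2^(3/4)*z/4)


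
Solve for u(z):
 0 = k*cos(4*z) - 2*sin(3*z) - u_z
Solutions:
 u(z) = C1 + k*sin(4*z)/4 + 2*cos(3*z)/3


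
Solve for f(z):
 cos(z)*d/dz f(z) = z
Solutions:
 f(z) = C1 + Integral(z/cos(z), z)


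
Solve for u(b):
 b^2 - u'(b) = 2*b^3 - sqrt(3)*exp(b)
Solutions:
 u(b) = C1 - b^4/2 + b^3/3 + sqrt(3)*exp(b)


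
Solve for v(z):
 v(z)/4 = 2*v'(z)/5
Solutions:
 v(z) = C1*exp(5*z/8)


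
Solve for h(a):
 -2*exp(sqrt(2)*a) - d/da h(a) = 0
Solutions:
 h(a) = C1 - sqrt(2)*exp(sqrt(2)*a)


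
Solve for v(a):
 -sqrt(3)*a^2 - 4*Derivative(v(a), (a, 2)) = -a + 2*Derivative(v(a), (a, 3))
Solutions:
 v(a) = C1 + C2*a + C3*exp(-2*a) - sqrt(3)*a^4/48 + a^3*(1 + sqrt(3))/24 - a^2*(1 + sqrt(3))/16


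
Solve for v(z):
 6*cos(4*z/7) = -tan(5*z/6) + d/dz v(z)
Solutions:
 v(z) = C1 - 6*log(cos(5*z/6))/5 + 21*sin(4*z/7)/2


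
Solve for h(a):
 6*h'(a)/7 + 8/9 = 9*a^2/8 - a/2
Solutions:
 h(a) = C1 + 7*a^3/16 - 7*a^2/24 - 28*a/27


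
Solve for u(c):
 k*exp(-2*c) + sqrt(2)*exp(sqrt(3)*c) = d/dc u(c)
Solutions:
 u(c) = C1 - k*exp(-2*c)/2 + sqrt(6)*exp(sqrt(3)*c)/3


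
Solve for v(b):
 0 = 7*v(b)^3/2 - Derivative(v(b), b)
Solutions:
 v(b) = -sqrt(-1/(C1 + 7*b))
 v(b) = sqrt(-1/(C1 + 7*b))


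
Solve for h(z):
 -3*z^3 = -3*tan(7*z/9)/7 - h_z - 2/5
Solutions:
 h(z) = C1 + 3*z^4/4 - 2*z/5 + 27*log(cos(7*z/9))/49


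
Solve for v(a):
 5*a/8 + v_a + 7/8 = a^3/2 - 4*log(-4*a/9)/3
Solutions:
 v(a) = C1 + a^4/8 - 5*a^2/16 - 4*a*log(-a)/3 + a*(-64*log(2) + 11 + 64*log(3))/24


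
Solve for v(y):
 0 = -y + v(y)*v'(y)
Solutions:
 v(y) = -sqrt(C1 + y^2)
 v(y) = sqrt(C1 + y^2)


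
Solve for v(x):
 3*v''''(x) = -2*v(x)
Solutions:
 v(x) = (C1*sin(6^(3/4)*x/6) + C2*cos(6^(3/4)*x/6))*exp(-6^(3/4)*x/6) + (C3*sin(6^(3/4)*x/6) + C4*cos(6^(3/4)*x/6))*exp(6^(3/4)*x/6)


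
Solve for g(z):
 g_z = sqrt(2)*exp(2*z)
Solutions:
 g(z) = C1 + sqrt(2)*exp(2*z)/2


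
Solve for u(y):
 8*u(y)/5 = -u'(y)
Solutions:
 u(y) = C1*exp(-8*y/5)


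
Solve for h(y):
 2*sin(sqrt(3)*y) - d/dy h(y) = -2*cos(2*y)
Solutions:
 h(y) = C1 + sin(2*y) - 2*sqrt(3)*cos(sqrt(3)*y)/3


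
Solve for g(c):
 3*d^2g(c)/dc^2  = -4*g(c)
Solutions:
 g(c) = C1*sin(2*sqrt(3)*c/3) + C2*cos(2*sqrt(3)*c/3)


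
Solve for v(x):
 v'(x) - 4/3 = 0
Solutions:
 v(x) = C1 + 4*x/3


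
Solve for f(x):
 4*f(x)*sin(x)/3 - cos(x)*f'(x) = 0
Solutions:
 f(x) = C1/cos(x)^(4/3)


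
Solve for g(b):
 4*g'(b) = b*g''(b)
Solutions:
 g(b) = C1 + C2*b^5


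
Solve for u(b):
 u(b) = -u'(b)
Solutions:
 u(b) = C1*exp(-b)


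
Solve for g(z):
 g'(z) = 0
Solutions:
 g(z) = C1


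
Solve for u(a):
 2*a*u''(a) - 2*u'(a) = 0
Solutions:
 u(a) = C1 + C2*a^2


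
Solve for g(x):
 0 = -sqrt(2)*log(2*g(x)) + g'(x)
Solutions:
 -sqrt(2)*Integral(1/(log(_y) + log(2)), (_y, g(x)))/2 = C1 - x


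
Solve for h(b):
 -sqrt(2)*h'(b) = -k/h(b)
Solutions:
 h(b) = -sqrt(C1 + sqrt(2)*b*k)
 h(b) = sqrt(C1 + sqrt(2)*b*k)


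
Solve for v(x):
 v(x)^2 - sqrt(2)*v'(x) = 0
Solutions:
 v(x) = -2/(C1 + sqrt(2)*x)


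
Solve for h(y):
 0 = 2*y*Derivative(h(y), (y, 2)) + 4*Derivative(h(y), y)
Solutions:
 h(y) = C1 + C2/y


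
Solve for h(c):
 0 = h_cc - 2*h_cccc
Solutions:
 h(c) = C1 + C2*c + C3*exp(-sqrt(2)*c/2) + C4*exp(sqrt(2)*c/2)


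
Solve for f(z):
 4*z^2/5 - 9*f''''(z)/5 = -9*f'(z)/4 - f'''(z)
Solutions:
 f(z) = C1 + C2*exp(z*(-5^(1/3)*(81*sqrt(60249) + 19883)^(1/3) - 20*5^(2/3)/(81*sqrt(60249) + 19883)^(1/3) + 20)/108)*sin(sqrt(3)*5^(1/3)*z*(-(81*sqrt(60249) + 19883)^(1/3) + 20*5^(1/3)/(81*sqrt(60249) + 19883)^(1/3))/108) + C3*exp(z*(-5^(1/3)*(81*sqrt(60249) + 19883)^(1/3) - 20*5^(2/3)/(81*sqrt(60249) + 19883)^(1/3) + 20)/108)*cos(sqrt(3)*5^(1/3)*z*(-(81*sqrt(60249) + 19883)^(1/3) + 20*5^(1/3)/(81*sqrt(60249) + 19883)^(1/3))/108) + C4*exp(z*(20*5^(2/3)/(81*sqrt(60249) + 19883)^(1/3) + 10 + 5^(1/3)*(81*sqrt(60249) + 19883)^(1/3))/54) - 16*z^3/135 + 128*z/405


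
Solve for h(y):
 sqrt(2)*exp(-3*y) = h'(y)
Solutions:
 h(y) = C1 - sqrt(2)*exp(-3*y)/3


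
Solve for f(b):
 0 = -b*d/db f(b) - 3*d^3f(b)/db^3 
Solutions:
 f(b) = C1 + Integral(C2*airyai(-3^(2/3)*b/3) + C3*airybi(-3^(2/3)*b/3), b)


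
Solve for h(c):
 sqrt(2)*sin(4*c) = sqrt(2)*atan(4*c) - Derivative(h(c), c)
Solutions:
 h(c) = C1 + sqrt(2)*(c*atan(4*c) - log(16*c^2 + 1)/8) + sqrt(2)*cos(4*c)/4


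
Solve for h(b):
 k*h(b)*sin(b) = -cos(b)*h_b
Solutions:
 h(b) = C1*exp(k*log(cos(b)))


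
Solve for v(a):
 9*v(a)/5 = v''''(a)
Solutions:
 v(a) = C1*exp(-sqrt(3)*5^(3/4)*a/5) + C2*exp(sqrt(3)*5^(3/4)*a/5) + C3*sin(sqrt(3)*5^(3/4)*a/5) + C4*cos(sqrt(3)*5^(3/4)*a/5)


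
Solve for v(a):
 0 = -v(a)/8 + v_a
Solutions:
 v(a) = C1*exp(a/8)


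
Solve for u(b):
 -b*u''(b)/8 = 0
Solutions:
 u(b) = C1 + C2*b


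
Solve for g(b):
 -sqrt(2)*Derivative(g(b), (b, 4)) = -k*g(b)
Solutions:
 g(b) = C1*exp(-2^(7/8)*b*k^(1/4)/2) + C2*exp(2^(7/8)*b*k^(1/4)/2) + C3*exp(-2^(7/8)*I*b*k^(1/4)/2) + C4*exp(2^(7/8)*I*b*k^(1/4)/2)


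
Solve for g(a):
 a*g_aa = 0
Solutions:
 g(a) = C1 + C2*a


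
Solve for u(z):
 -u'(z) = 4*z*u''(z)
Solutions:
 u(z) = C1 + C2*z^(3/4)


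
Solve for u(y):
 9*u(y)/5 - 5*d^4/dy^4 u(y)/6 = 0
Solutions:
 u(y) = C1*exp(-sqrt(5)*54^(1/4)*y/5) + C2*exp(sqrt(5)*54^(1/4)*y/5) + C3*sin(sqrt(5)*54^(1/4)*y/5) + C4*cos(sqrt(5)*54^(1/4)*y/5)


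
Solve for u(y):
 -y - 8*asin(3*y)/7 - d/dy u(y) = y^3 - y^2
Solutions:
 u(y) = C1 - y^4/4 + y^3/3 - y^2/2 - 8*y*asin(3*y)/7 - 8*sqrt(1 - 9*y^2)/21


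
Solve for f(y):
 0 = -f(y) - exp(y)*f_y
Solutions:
 f(y) = C1*exp(exp(-y))


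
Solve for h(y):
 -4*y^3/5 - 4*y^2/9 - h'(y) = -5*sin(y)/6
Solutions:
 h(y) = C1 - y^4/5 - 4*y^3/27 - 5*cos(y)/6


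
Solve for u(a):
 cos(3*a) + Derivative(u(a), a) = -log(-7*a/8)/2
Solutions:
 u(a) = C1 - a*log(-a)/2 - a*log(7) + a/2 + a*log(2) + a*log(14)/2 - sin(3*a)/3


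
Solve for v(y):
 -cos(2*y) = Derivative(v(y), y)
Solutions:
 v(y) = C1 - sin(2*y)/2


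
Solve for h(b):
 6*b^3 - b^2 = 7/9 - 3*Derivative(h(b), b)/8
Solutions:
 h(b) = C1 - 4*b^4 + 8*b^3/9 + 56*b/27


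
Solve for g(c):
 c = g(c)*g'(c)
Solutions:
 g(c) = -sqrt(C1 + c^2)
 g(c) = sqrt(C1 + c^2)


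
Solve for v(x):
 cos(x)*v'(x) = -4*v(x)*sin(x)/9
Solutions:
 v(x) = C1*cos(x)^(4/9)


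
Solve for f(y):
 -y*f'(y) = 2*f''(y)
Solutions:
 f(y) = C1 + C2*erf(y/2)


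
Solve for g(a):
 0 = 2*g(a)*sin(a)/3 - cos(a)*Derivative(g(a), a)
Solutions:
 g(a) = C1/cos(a)^(2/3)


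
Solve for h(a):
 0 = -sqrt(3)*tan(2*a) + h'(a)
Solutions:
 h(a) = C1 - sqrt(3)*log(cos(2*a))/2


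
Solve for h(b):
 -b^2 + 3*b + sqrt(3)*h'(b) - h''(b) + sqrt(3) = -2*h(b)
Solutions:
 h(b) = C1*exp(b*(-sqrt(11) + sqrt(3))/2) + C2*exp(b*(sqrt(3) + sqrt(11))/2) + b^2/2 - 3*b/2 - sqrt(3)*b/2 + sqrt(3)/4 + 5/4


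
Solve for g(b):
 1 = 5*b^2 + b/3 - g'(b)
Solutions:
 g(b) = C1 + 5*b^3/3 + b^2/6 - b


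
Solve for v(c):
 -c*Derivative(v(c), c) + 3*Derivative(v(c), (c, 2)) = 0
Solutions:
 v(c) = C1 + C2*erfi(sqrt(6)*c/6)


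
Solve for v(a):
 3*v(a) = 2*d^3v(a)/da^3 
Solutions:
 v(a) = C3*exp(2^(2/3)*3^(1/3)*a/2) + (C1*sin(2^(2/3)*3^(5/6)*a/4) + C2*cos(2^(2/3)*3^(5/6)*a/4))*exp(-2^(2/3)*3^(1/3)*a/4)


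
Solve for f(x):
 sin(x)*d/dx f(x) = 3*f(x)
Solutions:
 f(x) = C1*(cos(x) - 1)^(3/2)/(cos(x) + 1)^(3/2)


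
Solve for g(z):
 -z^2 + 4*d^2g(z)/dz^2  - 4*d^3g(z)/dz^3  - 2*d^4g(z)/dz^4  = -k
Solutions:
 g(z) = C1 + C2*z + C3*exp(z*(-1 + sqrt(3))) + C4*exp(-z*(1 + sqrt(3))) + z^4/48 + z^3/12 + z^2*(3 - k)/8


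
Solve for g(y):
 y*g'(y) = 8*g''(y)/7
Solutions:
 g(y) = C1 + C2*erfi(sqrt(7)*y/4)


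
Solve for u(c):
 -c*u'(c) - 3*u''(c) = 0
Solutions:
 u(c) = C1 + C2*erf(sqrt(6)*c/6)


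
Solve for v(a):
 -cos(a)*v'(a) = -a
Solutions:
 v(a) = C1 + Integral(a/cos(a), a)


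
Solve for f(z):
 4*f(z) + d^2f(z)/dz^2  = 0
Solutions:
 f(z) = C1*sin(2*z) + C2*cos(2*z)


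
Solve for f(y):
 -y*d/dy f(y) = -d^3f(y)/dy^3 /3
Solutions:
 f(y) = C1 + Integral(C2*airyai(3^(1/3)*y) + C3*airybi(3^(1/3)*y), y)


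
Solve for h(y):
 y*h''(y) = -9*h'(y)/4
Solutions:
 h(y) = C1 + C2/y^(5/4)


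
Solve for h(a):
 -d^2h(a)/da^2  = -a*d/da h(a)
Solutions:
 h(a) = C1 + C2*erfi(sqrt(2)*a/2)


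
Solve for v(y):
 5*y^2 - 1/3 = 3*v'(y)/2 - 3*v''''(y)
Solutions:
 v(y) = C1 + C4*exp(2^(2/3)*y/2) + 10*y^3/9 - 2*y/9 + (C2*sin(2^(2/3)*sqrt(3)*y/4) + C3*cos(2^(2/3)*sqrt(3)*y/4))*exp(-2^(2/3)*y/4)


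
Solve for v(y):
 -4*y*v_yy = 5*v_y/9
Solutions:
 v(y) = C1 + C2*y^(31/36)


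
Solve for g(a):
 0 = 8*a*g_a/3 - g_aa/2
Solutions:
 g(a) = C1 + C2*erfi(2*sqrt(6)*a/3)


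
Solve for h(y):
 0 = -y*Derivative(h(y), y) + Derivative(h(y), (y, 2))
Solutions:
 h(y) = C1 + C2*erfi(sqrt(2)*y/2)


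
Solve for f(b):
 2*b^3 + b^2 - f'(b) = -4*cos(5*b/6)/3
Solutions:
 f(b) = C1 + b^4/2 + b^3/3 + 8*sin(5*b/6)/5


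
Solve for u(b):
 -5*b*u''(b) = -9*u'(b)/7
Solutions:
 u(b) = C1 + C2*b^(44/35)


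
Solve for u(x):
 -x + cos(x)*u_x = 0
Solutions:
 u(x) = C1 + Integral(x/cos(x), x)


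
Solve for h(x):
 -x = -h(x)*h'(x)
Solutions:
 h(x) = -sqrt(C1 + x^2)
 h(x) = sqrt(C1 + x^2)


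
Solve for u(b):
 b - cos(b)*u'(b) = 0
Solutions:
 u(b) = C1 + Integral(b/cos(b), b)


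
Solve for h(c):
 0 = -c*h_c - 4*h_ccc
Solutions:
 h(c) = C1 + Integral(C2*airyai(-2^(1/3)*c/2) + C3*airybi(-2^(1/3)*c/2), c)


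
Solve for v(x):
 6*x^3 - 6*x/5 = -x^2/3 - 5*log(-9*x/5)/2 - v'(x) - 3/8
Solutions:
 v(x) = C1 - 3*x^4/2 - x^3/9 + 3*x^2/5 - 5*x*log(-x)/2 + x*(-5*log(3) + 17/8 + 5*log(5)/2)


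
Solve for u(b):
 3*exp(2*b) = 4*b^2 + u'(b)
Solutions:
 u(b) = C1 - 4*b^3/3 + 3*exp(2*b)/2


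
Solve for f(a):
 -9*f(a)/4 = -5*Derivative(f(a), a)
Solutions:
 f(a) = C1*exp(9*a/20)


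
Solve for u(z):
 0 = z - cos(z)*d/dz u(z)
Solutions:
 u(z) = C1 + Integral(z/cos(z), z)


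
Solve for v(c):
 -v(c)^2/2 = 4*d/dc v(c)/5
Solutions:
 v(c) = 8/(C1 + 5*c)


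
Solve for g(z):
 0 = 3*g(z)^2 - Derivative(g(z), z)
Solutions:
 g(z) = -1/(C1 + 3*z)


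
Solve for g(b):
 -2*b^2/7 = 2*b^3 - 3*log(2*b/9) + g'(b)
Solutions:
 g(b) = C1 - b^4/2 - 2*b^3/21 + 3*b*log(b) + b*log(8/729) - 3*b


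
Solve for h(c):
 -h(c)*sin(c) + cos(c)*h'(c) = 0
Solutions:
 h(c) = C1/cos(c)


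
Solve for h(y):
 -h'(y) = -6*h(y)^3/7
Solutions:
 h(y) = -sqrt(14)*sqrt(-1/(C1 + 6*y))/2
 h(y) = sqrt(14)*sqrt(-1/(C1 + 6*y))/2


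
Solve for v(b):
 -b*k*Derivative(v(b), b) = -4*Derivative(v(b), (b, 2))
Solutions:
 v(b) = Piecewise((-sqrt(2)*sqrt(pi)*C1*erf(sqrt(2)*b*sqrt(-k)/4)/sqrt(-k) - C2, (k > 0) | (k < 0)), (-C1*b - C2, True))


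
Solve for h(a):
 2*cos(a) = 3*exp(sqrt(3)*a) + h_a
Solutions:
 h(a) = C1 - sqrt(3)*exp(sqrt(3)*a) + 2*sin(a)


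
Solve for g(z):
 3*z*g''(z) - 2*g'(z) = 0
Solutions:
 g(z) = C1 + C2*z^(5/3)


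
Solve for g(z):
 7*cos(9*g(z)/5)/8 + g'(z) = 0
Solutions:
 7*z/8 - 5*log(sin(9*g(z)/5) - 1)/18 + 5*log(sin(9*g(z)/5) + 1)/18 = C1


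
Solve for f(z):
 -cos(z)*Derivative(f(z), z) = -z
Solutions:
 f(z) = C1 + Integral(z/cos(z), z)


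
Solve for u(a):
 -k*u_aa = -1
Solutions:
 u(a) = C1 + C2*a + a^2/(2*k)


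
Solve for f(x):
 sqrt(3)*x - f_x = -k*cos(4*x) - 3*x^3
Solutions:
 f(x) = C1 + k*sin(4*x)/4 + 3*x^4/4 + sqrt(3)*x^2/2


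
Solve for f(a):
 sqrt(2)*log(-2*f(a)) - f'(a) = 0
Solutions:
 -sqrt(2)*Integral(1/(log(-_y) + log(2)), (_y, f(a)))/2 = C1 - a


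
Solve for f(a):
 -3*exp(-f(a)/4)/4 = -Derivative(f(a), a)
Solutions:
 f(a) = 4*log(C1 + 3*a/16)


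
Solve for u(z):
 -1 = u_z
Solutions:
 u(z) = C1 - z


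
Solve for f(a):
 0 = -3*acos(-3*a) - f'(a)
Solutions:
 f(a) = C1 - 3*a*acos(-3*a) - sqrt(1 - 9*a^2)


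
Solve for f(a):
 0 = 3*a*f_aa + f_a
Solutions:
 f(a) = C1 + C2*a^(2/3)


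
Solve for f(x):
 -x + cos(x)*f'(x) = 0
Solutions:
 f(x) = C1 + Integral(x/cos(x), x)


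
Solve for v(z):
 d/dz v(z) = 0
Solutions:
 v(z) = C1


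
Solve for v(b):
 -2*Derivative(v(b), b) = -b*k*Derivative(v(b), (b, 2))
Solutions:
 v(b) = C1 + b^(((re(k) + 2)*re(k) + im(k)^2)/(re(k)^2 + im(k)^2))*(C2*sin(2*log(b)*Abs(im(k))/(re(k)^2 + im(k)^2)) + C3*cos(2*log(b)*im(k)/(re(k)^2 + im(k)^2)))


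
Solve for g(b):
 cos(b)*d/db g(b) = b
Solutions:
 g(b) = C1 + Integral(b/cos(b), b)


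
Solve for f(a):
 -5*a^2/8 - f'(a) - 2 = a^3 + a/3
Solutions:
 f(a) = C1 - a^4/4 - 5*a^3/24 - a^2/6 - 2*a


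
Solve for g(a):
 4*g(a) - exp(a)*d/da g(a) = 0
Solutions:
 g(a) = C1*exp(-4*exp(-a))


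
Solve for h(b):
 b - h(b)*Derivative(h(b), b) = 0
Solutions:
 h(b) = -sqrt(C1 + b^2)
 h(b) = sqrt(C1 + b^2)


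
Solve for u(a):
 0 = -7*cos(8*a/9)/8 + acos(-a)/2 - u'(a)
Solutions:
 u(a) = C1 + a*acos(-a)/2 + sqrt(1 - a^2)/2 - 63*sin(8*a/9)/64


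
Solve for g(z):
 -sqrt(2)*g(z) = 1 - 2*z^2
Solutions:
 g(z) = sqrt(2)*(z^2 - 1/2)


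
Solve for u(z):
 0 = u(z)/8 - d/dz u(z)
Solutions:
 u(z) = C1*exp(z/8)


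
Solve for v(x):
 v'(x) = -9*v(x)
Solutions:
 v(x) = C1*exp(-9*x)


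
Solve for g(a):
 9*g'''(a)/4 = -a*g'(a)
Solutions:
 g(a) = C1 + Integral(C2*airyai(-2^(2/3)*3^(1/3)*a/3) + C3*airybi(-2^(2/3)*3^(1/3)*a/3), a)


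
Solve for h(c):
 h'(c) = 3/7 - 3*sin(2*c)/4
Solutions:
 h(c) = C1 + 3*c/7 + 3*cos(2*c)/8


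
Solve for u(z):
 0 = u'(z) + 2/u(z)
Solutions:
 u(z) = -sqrt(C1 - 4*z)
 u(z) = sqrt(C1 - 4*z)


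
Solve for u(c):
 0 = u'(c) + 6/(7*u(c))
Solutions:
 u(c) = -sqrt(C1 - 84*c)/7
 u(c) = sqrt(C1 - 84*c)/7


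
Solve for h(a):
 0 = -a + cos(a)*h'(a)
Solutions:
 h(a) = C1 + Integral(a/cos(a), a)


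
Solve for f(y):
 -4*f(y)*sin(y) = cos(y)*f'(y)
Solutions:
 f(y) = C1*cos(y)^4


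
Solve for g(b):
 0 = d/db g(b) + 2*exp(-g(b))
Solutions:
 g(b) = log(C1 - 2*b)


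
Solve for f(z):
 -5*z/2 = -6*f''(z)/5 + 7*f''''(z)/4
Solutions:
 f(z) = C1 + C2*z + C3*exp(-2*sqrt(210)*z/35) + C4*exp(2*sqrt(210)*z/35) + 25*z^3/72


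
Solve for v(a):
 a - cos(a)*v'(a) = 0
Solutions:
 v(a) = C1 + Integral(a/cos(a), a)


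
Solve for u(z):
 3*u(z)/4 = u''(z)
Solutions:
 u(z) = C1*exp(-sqrt(3)*z/2) + C2*exp(sqrt(3)*z/2)


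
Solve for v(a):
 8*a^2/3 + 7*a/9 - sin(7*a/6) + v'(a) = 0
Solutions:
 v(a) = C1 - 8*a^3/9 - 7*a^2/18 - 6*cos(7*a/6)/7


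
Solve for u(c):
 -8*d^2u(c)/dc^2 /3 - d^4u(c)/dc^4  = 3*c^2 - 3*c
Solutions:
 u(c) = C1 + C2*c + C3*sin(2*sqrt(6)*c/3) + C4*cos(2*sqrt(6)*c/3) - 3*c^4/32 + 3*c^3/16 + 27*c^2/64


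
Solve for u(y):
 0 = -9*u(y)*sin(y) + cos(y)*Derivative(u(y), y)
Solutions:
 u(y) = C1/cos(y)^9


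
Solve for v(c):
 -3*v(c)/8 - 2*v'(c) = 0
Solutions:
 v(c) = C1*exp(-3*c/16)


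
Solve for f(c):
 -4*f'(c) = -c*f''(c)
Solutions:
 f(c) = C1 + C2*c^5


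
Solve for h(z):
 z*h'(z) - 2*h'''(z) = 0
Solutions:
 h(z) = C1 + Integral(C2*airyai(2^(2/3)*z/2) + C3*airybi(2^(2/3)*z/2), z)


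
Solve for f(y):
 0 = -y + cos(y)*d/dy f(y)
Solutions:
 f(y) = C1 + Integral(y/cos(y), y)


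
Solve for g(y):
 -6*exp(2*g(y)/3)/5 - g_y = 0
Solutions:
 g(y) = 3*log(-sqrt(-1/(C1 - 6*y))) - 3*log(2) + 3*log(30)/2
 g(y) = 3*log(-1/(C1 - 6*y))/2 - 3*log(2) + 3*log(30)/2


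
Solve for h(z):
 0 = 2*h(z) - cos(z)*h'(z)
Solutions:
 h(z) = C1*(sin(z) + 1)/(sin(z) - 1)


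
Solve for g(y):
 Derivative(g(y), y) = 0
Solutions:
 g(y) = C1


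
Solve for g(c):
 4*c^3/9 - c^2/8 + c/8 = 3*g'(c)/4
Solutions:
 g(c) = C1 + 4*c^4/27 - c^3/18 + c^2/12


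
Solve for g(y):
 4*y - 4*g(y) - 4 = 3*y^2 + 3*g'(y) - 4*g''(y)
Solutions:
 g(y) = C1*exp(y*(3 - sqrt(73))/8) + C2*exp(y*(3 + sqrt(73))/8) - 3*y^2/4 + 17*y/8 - 131/32


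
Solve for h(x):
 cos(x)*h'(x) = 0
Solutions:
 h(x) = C1


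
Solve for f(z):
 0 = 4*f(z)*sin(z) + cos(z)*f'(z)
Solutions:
 f(z) = C1*cos(z)^4


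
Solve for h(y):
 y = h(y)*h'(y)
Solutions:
 h(y) = -sqrt(C1 + y^2)
 h(y) = sqrt(C1 + y^2)


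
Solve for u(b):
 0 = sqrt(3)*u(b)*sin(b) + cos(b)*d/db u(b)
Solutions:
 u(b) = C1*cos(b)^(sqrt(3))


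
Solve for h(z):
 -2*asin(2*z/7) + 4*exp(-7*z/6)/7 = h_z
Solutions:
 h(z) = C1 - 2*z*asin(2*z/7) - sqrt(49 - 4*z^2) - 24*exp(-7*z/6)/49


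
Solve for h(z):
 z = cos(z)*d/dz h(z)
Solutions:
 h(z) = C1 + Integral(z/cos(z), z)


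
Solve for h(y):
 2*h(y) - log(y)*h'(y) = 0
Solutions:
 h(y) = C1*exp(2*li(y))


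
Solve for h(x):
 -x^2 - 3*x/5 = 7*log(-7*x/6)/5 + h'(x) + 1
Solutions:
 h(x) = C1 - x^3/3 - 3*x^2/10 - 7*x*log(-x)/5 + x*(-7*log(7) + 2 + 7*log(6))/5


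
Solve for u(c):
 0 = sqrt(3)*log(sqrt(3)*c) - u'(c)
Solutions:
 u(c) = C1 + sqrt(3)*c*log(c) - sqrt(3)*c + sqrt(3)*c*log(3)/2


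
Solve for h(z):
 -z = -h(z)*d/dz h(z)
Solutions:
 h(z) = -sqrt(C1 + z^2)
 h(z) = sqrt(C1 + z^2)


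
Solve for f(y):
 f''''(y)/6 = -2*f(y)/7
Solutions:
 f(y) = (C1*sin(3^(1/4)*7^(3/4)*y/7) + C2*cos(3^(1/4)*7^(3/4)*y/7))*exp(-3^(1/4)*7^(3/4)*y/7) + (C3*sin(3^(1/4)*7^(3/4)*y/7) + C4*cos(3^(1/4)*7^(3/4)*y/7))*exp(3^(1/4)*7^(3/4)*y/7)


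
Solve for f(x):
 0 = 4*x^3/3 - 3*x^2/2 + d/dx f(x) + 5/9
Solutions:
 f(x) = C1 - x^4/3 + x^3/2 - 5*x/9


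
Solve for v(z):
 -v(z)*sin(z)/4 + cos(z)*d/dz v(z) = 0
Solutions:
 v(z) = C1/cos(z)^(1/4)


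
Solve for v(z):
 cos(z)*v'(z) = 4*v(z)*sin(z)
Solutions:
 v(z) = C1/cos(z)^4


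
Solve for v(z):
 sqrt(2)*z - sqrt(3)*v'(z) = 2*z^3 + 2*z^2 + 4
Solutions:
 v(z) = C1 - sqrt(3)*z^4/6 - 2*sqrt(3)*z^3/9 + sqrt(6)*z^2/6 - 4*sqrt(3)*z/3


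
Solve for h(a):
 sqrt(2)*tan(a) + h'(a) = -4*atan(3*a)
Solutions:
 h(a) = C1 - 4*a*atan(3*a) + 2*log(9*a^2 + 1)/3 + sqrt(2)*log(cos(a))


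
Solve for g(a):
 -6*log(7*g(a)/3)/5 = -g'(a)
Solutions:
 5*Integral(1/(-log(_y) - log(7) + log(3)), (_y, g(a)))/6 = C1 - a


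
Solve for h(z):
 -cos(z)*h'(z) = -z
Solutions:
 h(z) = C1 + Integral(z/cos(z), z)


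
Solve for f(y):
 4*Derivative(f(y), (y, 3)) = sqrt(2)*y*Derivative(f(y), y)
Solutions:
 f(y) = C1 + Integral(C2*airyai(sqrt(2)*y/2) + C3*airybi(sqrt(2)*y/2), y)


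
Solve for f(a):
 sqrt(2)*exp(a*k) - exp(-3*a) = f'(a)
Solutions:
 f(a) = C1 + exp(-3*a)/3 + sqrt(2)*exp(a*k)/k


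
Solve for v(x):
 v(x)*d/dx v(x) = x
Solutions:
 v(x) = -sqrt(C1 + x^2)
 v(x) = sqrt(C1 + x^2)


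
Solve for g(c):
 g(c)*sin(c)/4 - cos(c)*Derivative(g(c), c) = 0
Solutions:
 g(c) = C1/cos(c)^(1/4)


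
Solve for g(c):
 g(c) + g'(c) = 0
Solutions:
 g(c) = C1*exp(-c)


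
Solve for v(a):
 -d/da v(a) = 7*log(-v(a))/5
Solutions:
 -li(-v(a)) = C1 - 7*a/5


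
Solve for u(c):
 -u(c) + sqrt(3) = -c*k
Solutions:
 u(c) = c*k + sqrt(3)


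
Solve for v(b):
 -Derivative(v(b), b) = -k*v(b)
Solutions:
 v(b) = C1*exp(b*k)


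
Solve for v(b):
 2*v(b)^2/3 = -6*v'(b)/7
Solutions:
 v(b) = 9/(C1 + 7*b)


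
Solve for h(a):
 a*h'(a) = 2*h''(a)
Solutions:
 h(a) = C1 + C2*erfi(a/2)


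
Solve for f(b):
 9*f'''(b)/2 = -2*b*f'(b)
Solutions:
 f(b) = C1 + Integral(C2*airyai(-2^(2/3)*3^(1/3)*b/3) + C3*airybi(-2^(2/3)*3^(1/3)*b/3), b)


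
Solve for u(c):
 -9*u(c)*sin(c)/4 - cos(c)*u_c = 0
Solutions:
 u(c) = C1*cos(c)^(9/4)


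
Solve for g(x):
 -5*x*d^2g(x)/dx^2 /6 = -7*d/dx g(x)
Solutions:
 g(x) = C1 + C2*x^(47/5)


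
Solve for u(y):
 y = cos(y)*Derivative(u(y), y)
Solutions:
 u(y) = C1 + Integral(y/cos(y), y)


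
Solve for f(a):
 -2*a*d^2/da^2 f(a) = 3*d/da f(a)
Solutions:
 f(a) = C1 + C2/sqrt(a)


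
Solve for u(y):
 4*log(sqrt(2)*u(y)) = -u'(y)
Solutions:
 Integral(1/(2*log(_y) + log(2)), (_y, u(y)))/2 = C1 - y


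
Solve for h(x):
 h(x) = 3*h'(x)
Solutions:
 h(x) = C1*exp(x/3)


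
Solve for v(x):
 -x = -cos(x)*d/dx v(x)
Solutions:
 v(x) = C1 + Integral(x/cos(x), x)


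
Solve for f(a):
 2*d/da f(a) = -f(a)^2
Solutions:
 f(a) = 2/(C1 + a)


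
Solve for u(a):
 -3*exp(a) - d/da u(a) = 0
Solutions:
 u(a) = C1 - 3*exp(a)


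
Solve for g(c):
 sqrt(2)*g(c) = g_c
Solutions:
 g(c) = C1*exp(sqrt(2)*c)


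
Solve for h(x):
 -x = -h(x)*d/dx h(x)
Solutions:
 h(x) = -sqrt(C1 + x^2)
 h(x) = sqrt(C1 + x^2)


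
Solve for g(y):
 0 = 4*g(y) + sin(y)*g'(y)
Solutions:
 g(y) = C1*(cos(y)^2 + 2*cos(y) + 1)/(cos(y)^2 - 2*cos(y) + 1)


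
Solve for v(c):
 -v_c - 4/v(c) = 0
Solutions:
 v(c) = -sqrt(C1 - 8*c)
 v(c) = sqrt(C1 - 8*c)


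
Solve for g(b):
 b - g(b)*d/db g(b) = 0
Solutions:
 g(b) = -sqrt(C1 + b^2)
 g(b) = sqrt(C1 + b^2)


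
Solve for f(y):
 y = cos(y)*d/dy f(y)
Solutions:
 f(y) = C1 + Integral(y/cos(y), y)


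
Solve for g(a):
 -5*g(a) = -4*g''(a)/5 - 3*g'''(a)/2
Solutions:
 g(a) = C1*exp(-a*(64/(225*sqrt(452553) + 151363)^(1/3) + 16 + (225*sqrt(452553) + 151363)^(1/3))/90)*sin(sqrt(3)*a*(-(225*sqrt(452553) + 151363)^(1/3) + 64/(225*sqrt(452553) + 151363)^(1/3))/90) + C2*exp(-a*(64/(225*sqrt(452553) + 151363)^(1/3) + 16 + (225*sqrt(452553) + 151363)^(1/3))/90)*cos(sqrt(3)*a*(-(225*sqrt(452553) + 151363)^(1/3) + 64/(225*sqrt(452553) + 151363)^(1/3))/90) + C3*exp(a*(-8 + 64/(225*sqrt(452553) + 151363)^(1/3) + (225*sqrt(452553) + 151363)^(1/3))/45)


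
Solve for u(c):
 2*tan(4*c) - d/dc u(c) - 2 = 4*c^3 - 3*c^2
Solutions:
 u(c) = C1 - c^4 + c^3 - 2*c - log(cos(4*c))/2


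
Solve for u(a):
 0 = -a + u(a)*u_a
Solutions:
 u(a) = -sqrt(C1 + a^2)
 u(a) = sqrt(C1 + a^2)


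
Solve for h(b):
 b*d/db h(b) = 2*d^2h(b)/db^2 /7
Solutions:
 h(b) = C1 + C2*erfi(sqrt(7)*b/2)


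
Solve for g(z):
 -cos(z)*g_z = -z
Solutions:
 g(z) = C1 + Integral(z/cos(z), z)


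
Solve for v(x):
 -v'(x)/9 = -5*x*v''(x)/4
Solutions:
 v(x) = C1 + C2*x^(49/45)


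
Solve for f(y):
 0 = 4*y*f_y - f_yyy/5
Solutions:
 f(y) = C1 + Integral(C2*airyai(20^(1/3)*y) + C3*airybi(20^(1/3)*y), y)


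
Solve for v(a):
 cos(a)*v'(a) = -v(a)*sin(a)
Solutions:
 v(a) = C1*cos(a)


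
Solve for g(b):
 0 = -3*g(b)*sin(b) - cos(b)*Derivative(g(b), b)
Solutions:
 g(b) = C1*cos(b)^3


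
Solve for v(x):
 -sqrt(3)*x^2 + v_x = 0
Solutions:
 v(x) = C1 + sqrt(3)*x^3/3


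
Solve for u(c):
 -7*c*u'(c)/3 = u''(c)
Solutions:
 u(c) = C1 + C2*erf(sqrt(42)*c/6)


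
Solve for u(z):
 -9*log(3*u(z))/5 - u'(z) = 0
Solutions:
 5*Integral(1/(log(_y) + log(3)), (_y, u(z)))/9 = C1 - z


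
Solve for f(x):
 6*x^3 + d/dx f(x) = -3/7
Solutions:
 f(x) = C1 - 3*x^4/2 - 3*x/7


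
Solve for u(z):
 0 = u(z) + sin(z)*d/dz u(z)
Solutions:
 u(z) = C1*sqrt(cos(z) + 1)/sqrt(cos(z) - 1)


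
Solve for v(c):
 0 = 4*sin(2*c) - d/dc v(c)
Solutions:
 v(c) = C1 - 2*cos(2*c)


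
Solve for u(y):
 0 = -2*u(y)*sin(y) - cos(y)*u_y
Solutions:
 u(y) = C1*cos(y)^2


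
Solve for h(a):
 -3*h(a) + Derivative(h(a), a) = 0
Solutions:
 h(a) = C1*exp(3*a)


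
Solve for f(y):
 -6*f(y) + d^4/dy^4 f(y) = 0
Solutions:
 f(y) = C1*exp(-6^(1/4)*y) + C2*exp(6^(1/4)*y) + C3*sin(6^(1/4)*y) + C4*cos(6^(1/4)*y)


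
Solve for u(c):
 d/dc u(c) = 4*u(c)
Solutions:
 u(c) = C1*exp(4*c)


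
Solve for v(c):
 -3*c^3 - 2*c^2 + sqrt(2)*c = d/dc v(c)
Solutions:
 v(c) = C1 - 3*c^4/4 - 2*c^3/3 + sqrt(2)*c^2/2


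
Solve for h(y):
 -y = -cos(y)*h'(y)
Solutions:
 h(y) = C1 + Integral(y/cos(y), y)


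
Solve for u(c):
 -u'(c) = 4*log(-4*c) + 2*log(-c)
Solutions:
 u(c) = C1 - 6*c*log(-c) + 2*c*(3 - 4*log(2))


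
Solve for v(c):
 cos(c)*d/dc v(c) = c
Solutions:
 v(c) = C1 + Integral(c/cos(c), c)


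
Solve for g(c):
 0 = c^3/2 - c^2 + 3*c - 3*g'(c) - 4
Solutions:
 g(c) = C1 + c^4/24 - c^3/9 + c^2/2 - 4*c/3


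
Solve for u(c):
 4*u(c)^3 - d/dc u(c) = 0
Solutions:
 u(c) = -sqrt(2)*sqrt(-1/(C1 + 4*c))/2
 u(c) = sqrt(2)*sqrt(-1/(C1 + 4*c))/2


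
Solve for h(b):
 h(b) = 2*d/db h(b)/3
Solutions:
 h(b) = C1*exp(3*b/2)


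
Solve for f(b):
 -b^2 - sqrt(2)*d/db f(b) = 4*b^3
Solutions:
 f(b) = C1 - sqrt(2)*b^4/2 - sqrt(2)*b^3/6


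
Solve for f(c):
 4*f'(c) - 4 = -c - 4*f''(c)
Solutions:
 f(c) = C1 + C2*exp(-c) - c^2/8 + 5*c/4


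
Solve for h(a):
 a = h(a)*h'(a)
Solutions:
 h(a) = -sqrt(C1 + a^2)
 h(a) = sqrt(C1 + a^2)


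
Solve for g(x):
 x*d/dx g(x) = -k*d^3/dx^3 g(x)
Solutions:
 g(x) = C1 + Integral(C2*airyai(x*(-1/k)^(1/3)) + C3*airybi(x*(-1/k)^(1/3)), x)


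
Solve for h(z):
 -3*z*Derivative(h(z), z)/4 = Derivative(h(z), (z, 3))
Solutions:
 h(z) = C1 + Integral(C2*airyai(-6^(1/3)*z/2) + C3*airybi(-6^(1/3)*z/2), z)


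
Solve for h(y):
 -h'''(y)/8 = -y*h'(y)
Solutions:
 h(y) = C1 + Integral(C2*airyai(2*y) + C3*airybi(2*y), y)


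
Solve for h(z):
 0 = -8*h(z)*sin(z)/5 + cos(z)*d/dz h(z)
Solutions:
 h(z) = C1/cos(z)^(8/5)


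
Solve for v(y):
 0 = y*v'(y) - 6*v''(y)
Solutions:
 v(y) = C1 + C2*erfi(sqrt(3)*y/6)


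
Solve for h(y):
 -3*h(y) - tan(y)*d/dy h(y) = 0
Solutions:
 h(y) = C1/sin(y)^3


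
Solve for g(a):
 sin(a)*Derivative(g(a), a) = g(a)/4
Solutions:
 g(a) = C1*(cos(a) - 1)^(1/8)/(cos(a) + 1)^(1/8)


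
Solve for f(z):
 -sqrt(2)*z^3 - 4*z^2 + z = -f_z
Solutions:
 f(z) = C1 + sqrt(2)*z^4/4 + 4*z^3/3 - z^2/2


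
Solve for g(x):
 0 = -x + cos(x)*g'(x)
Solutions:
 g(x) = C1 + Integral(x/cos(x), x)


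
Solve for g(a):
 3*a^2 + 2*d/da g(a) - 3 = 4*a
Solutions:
 g(a) = C1 - a^3/2 + a^2 + 3*a/2


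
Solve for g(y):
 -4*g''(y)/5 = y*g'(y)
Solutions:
 g(y) = C1 + C2*erf(sqrt(10)*y/4)


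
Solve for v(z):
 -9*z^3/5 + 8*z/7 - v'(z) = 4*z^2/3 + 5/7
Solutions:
 v(z) = C1 - 9*z^4/20 - 4*z^3/9 + 4*z^2/7 - 5*z/7


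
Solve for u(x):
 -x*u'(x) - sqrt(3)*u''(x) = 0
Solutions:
 u(x) = C1 + C2*erf(sqrt(2)*3^(3/4)*x/6)


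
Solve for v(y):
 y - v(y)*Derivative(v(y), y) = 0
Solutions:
 v(y) = -sqrt(C1 + y^2)
 v(y) = sqrt(C1 + y^2)


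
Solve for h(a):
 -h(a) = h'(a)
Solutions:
 h(a) = C1*exp(-a)


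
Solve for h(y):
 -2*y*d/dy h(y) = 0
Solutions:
 h(y) = C1


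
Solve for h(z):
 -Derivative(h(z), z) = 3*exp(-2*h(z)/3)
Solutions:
 h(z) = 3*log(-sqrt(C1 - 3*z)) - 3*log(3) + 3*log(6)/2
 h(z) = 3*log(C1 - 3*z)/2 - 3*log(3) + 3*log(6)/2


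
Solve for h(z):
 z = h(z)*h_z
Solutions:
 h(z) = -sqrt(C1 + z^2)
 h(z) = sqrt(C1 + z^2)


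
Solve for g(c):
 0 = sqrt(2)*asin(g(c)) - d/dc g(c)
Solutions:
 Integral(1/asin(_y), (_y, g(c))) = C1 + sqrt(2)*c


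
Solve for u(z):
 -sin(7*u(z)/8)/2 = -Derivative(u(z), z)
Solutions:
 -z/2 + 4*log(cos(7*u(z)/8) - 1)/7 - 4*log(cos(7*u(z)/8) + 1)/7 = C1


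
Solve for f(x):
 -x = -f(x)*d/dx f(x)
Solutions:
 f(x) = -sqrt(C1 + x^2)
 f(x) = sqrt(C1 + x^2)


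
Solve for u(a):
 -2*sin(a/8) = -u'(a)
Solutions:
 u(a) = C1 - 16*cos(a/8)


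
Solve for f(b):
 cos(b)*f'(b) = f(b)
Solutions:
 f(b) = C1*sqrt(sin(b) + 1)/sqrt(sin(b) - 1)


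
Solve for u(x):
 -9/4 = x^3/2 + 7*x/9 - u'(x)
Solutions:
 u(x) = C1 + x^4/8 + 7*x^2/18 + 9*x/4


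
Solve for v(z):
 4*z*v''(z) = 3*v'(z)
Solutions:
 v(z) = C1 + C2*z^(7/4)


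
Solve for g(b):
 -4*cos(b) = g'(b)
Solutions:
 g(b) = C1 - 4*sin(b)


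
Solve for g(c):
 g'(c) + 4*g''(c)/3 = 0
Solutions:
 g(c) = C1 + C2*exp(-3*c/4)


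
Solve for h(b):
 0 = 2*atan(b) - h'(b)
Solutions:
 h(b) = C1 + 2*b*atan(b) - log(b^2 + 1)


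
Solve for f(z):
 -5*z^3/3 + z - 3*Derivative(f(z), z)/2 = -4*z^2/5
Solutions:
 f(z) = C1 - 5*z^4/18 + 8*z^3/45 + z^2/3


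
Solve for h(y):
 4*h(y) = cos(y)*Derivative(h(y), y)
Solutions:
 h(y) = C1*(sin(y)^2 + 2*sin(y) + 1)/(sin(y)^2 - 2*sin(y) + 1)


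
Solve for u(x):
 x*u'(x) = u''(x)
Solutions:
 u(x) = C1 + C2*erfi(sqrt(2)*x/2)


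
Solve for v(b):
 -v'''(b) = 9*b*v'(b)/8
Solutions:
 v(b) = C1 + Integral(C2*airyai(-3^(2/3)*b/2) + C3*airybi(-3^(2/3)*b/2), b)


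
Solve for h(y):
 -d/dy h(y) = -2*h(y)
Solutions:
 h(y) = C1*exp(2*y)


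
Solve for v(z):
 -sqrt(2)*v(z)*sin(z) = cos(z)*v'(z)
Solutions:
 v(z) = C1*cos(z)^(sqrt(2))


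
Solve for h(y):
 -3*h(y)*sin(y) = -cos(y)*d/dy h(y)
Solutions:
 h(y) = C1/cos(y)^3


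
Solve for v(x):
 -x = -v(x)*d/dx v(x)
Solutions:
 v(x) = -sqrt(C1 + x^2)
 v(x) = sqrt(C1 + x^2)


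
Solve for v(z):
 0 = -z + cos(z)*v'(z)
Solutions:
 v(z) = C1 + Integral(z/cos(z), z)


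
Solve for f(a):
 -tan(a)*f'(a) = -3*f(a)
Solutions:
 f(a) = C1*sin(a)^3


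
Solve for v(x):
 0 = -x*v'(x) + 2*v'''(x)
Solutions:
 v(x) = C1 + Integral(C2*airyai(2^(2/3)*x/2) + C3*airybi(2^(2/3)*x/2), x)


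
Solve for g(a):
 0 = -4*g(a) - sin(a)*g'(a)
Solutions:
 g(a) = C1*(cos(a)^2 + 2*cos(a) + 1)/(cos(a)^2 - 2*cos(a) + 1)


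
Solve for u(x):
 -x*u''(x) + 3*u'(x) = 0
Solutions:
 u(x) = C1 + C2*x^4


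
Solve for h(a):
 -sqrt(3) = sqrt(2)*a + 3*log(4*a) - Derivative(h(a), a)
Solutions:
 h(a) = C1 + sqrt(2)*a^2/2 + 3*a*log(a) - 3*a + sqrt(3)*a + a*log(64)


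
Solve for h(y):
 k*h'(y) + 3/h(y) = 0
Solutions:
 h(y) = -sqrt(C1 - 6*y/k)
 h(y) = sqrt(C1 - 6*y/k)


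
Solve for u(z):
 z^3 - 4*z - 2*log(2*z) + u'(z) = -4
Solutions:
 u(z) = C1 - z^4/4 + 2*z^2 + 2*z*log(z) - 6*z + z*log(4)


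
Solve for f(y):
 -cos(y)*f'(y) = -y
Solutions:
 f(y) = C1 + Integral(y/cos(y), y)


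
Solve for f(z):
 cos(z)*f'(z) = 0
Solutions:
 f(z) = C1


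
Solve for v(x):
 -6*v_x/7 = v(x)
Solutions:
 v(x) = C1*exp(-7*x/6)


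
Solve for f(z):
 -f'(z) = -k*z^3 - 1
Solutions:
 f(z) = C1 + k*z^4/4 + z


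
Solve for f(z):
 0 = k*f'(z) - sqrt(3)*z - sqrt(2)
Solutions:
 f(z) = C1 + sqrt(3)*z^2/(2*k) + sqrt(2)*z/k


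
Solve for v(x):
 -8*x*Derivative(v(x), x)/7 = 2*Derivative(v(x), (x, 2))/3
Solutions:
 v(x) = C1 + C2*erf(sqrt(42)*x/7)


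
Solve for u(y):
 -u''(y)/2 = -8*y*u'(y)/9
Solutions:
 u(y) = C1 + C2*erfi(2*sqrt(2)*y/3)


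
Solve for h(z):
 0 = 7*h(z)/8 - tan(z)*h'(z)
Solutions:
 h(z) = C1*sin(z)^(7/8)


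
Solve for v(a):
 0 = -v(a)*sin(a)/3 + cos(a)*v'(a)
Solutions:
 v(a) = C1/cos(a)^(1/3)


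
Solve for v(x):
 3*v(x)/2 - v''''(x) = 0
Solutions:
 v(x) = C1*exp(-2^(3/4)*3^(1/4)*x/2) + C2*exp(2^(3/4)*3^(1/4)*x/2) + C3*sin(2^(3/4)*3^(1/4)*x/2) + C4*cos(2^(3/4)*3^(1/4)*x/2)


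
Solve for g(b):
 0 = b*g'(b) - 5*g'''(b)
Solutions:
 g(b) = C1 + Integral(C2*airyai(5^(2/3)*b/5) + C3*airybi(5^(2/3)*b/5), b)


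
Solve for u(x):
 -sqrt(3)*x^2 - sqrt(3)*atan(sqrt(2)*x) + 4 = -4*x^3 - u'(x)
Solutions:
 u(x) = C1 - x^4 + sqrt(3)*x^3/3 - 4*x + sqrt(3)*(x*atan(sqrt(2)*x) - sqrt(2)*log(2*x^2 + 1)/4)


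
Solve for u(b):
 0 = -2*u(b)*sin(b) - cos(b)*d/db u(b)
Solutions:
 u(b) = C1*cos(b)^2


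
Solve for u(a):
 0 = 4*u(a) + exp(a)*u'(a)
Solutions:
 u(a) = C1*exp(4*exp(-a))


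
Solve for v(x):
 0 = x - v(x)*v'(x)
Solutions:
 v(x) = -sqrt(C1 + x^2)
 v(x) = sqrt(C1 + x^2)


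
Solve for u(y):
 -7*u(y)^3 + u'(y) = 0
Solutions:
 u(y) = -sqrt(2)*sqrt(-1/(C1 + 7*y))/2
 u(y) = sqrt(2)*sqrt(-1/(C1 + 7*y))/2


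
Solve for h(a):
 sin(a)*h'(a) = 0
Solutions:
 h(a) = C1


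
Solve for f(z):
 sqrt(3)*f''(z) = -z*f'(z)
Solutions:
 f(z) = C1 + C2*erf(sqrt(2)*3^(3/4)*z/6)


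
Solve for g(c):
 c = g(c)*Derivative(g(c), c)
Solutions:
 g(c) = -sqrt(C1 + c^2)
 g(c) = sqrt(C1 + c^2)


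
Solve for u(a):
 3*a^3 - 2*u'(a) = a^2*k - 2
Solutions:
 u(a) = C1 + 3*a^4/8 - a^3*k/6 + a


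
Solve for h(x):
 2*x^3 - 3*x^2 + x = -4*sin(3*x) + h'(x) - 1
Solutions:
 h(x) = C1 + x^4/2 - x^3 + x^2/2 + x - 4*cos(3*x)/3


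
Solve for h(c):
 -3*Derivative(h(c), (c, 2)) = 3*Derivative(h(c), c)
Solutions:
 h(c) = C1 + C2*exp(-c)


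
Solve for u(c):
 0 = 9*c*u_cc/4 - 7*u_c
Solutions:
 u(c) = C1 + C2*c^(37/9)


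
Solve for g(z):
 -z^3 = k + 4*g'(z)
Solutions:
 g(z) = C1 - k*z/4 - z^4/16


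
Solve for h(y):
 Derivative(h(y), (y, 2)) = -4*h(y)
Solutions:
 h(y) = C1*sin(2*y) + C2*cos(2*y)


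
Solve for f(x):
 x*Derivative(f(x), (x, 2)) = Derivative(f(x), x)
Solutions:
 f(x) = C1 + C2*x^2


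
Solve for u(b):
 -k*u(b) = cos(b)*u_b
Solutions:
 u(b) = C1*exp(k*(log(sin(b) - 1) - log(sin(b) + 1))/2)


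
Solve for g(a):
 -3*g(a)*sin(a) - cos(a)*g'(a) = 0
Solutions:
 g(a) = C1*cos(a)^3


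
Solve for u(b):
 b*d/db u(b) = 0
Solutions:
 u(b) = C1


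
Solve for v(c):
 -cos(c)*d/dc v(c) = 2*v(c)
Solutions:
 v(c) = C1*(sin(c) - 1)/(sin(c) + 1)


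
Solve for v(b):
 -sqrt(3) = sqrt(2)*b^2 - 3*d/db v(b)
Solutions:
 v(b) = C1 + sqrt(2)*b^3/9 + sqrt(3)*b/3


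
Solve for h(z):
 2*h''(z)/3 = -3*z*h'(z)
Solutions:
 h(z) = C1 + C2*erf(3*z/2)


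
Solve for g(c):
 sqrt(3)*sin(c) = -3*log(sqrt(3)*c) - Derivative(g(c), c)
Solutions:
 g(c) = C1 - 3*c*log(c) - 3*c*log(3)/2 + 3*c + sqrt(3)*cos(c)


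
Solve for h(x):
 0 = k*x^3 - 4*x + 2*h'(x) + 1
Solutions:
 h(x) = C1 - k*x^4/8 + x^2 - x/2


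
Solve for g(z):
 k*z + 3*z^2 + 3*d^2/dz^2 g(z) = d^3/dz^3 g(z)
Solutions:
 g(z) = C1 + C2*z + C3*exp(3*z) - z^4/12 + z^3*(-k - 2)/18 + z^2*(-k - 2)/18


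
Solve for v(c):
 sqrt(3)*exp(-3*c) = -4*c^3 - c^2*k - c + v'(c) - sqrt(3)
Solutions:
 v(c) = C1 + c^4 + c^3*k/3 + c^2/2 + sqrt(3)*c - sqrt(3)*exp(-3*c)/3


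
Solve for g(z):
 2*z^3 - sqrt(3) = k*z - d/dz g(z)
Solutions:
 g(z) = C1 + k*z^2/2 - z^4/2 + sqrt(3)*z


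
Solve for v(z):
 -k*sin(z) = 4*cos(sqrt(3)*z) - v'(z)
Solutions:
 v(z) = C1 - k*cos(z) + 4*sqrt(3)*sin(sqrt(3)*z)/3


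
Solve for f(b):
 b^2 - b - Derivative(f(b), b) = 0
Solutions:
 f(b) = C1 + b^3/3 - b^2/2


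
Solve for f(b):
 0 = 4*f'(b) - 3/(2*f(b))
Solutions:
 f(b) = -sqrt(C1 + 3*b)/2
 f(b) = sqrt(C1 + 3*b)/2


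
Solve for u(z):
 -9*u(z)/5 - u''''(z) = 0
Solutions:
 u(z) = (C1*sin(5^(3/4)*sqrt(6)*z/10) + C2*cos(5^(3/4)*sqrt(6)*z/10))*exp(-5^(3/4)*sqrt(6)*z/10) + (C3*sin(5^(3/4)*sqrt(6)*z/10) + C4*cos(5^(3/4)*sqrt(6)*z/10))*exp(5^(3/4)*sqrt(6)*z/10)


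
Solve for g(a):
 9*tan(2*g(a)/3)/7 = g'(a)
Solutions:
 g(a) = -3*asin(C1*exp(6*a/7))/2 + 3*pi/2
 g(a) = 3*asin(C1*exp(6*a/7))/2
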